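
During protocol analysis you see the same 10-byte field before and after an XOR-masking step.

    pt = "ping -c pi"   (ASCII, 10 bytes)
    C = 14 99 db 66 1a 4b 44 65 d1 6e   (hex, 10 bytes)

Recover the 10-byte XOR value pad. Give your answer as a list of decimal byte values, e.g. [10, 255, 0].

[100, 240, 181, 1, 58, 102, 39, 69, 161, 7]

Since C = pt ⊕ pad, XORing both sides with pt gives pad = pt ⊕ C.
70 XOR 14 = 64
69 XOR 99 = f0
6e XOR db = b5
67 XOR 66 = 01
20 XOR 1a = 3a
2d XOR 4b = 66
63 XOR 44 = 27
20 XOR 65 = 45
70 XOR d1 = a1
69 XOR 6e = 07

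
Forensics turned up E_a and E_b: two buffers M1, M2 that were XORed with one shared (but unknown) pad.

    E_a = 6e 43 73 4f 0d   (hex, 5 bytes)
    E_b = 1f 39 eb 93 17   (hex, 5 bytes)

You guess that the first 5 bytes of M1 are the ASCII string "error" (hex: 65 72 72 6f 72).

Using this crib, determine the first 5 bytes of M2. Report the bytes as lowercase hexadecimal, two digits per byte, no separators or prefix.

1408eab368

First, E_a ⊕ E_b = (M1 ⊕ K) ⊕ (M2 ⊕ K) = M1 ⊕ M2, so the key drops out. Then M2 = (M1 ⊕ M2) ⊕ M1 over the first 5 bytes.
byte 0: (6e XOR 1f) XOR 65 = 71 XOR 65 = 14
byte 1: (43 XOR 39) XOR 72 = 7a XOR 72 = 08
byte 2: (73 XOR eb) XOR 72 = 98 XOR 72 = ea
byte 3: (4f XOR 93) XOR 6f = dc XOR 6f = b3
byte 4: (0d XOR 17) XOR 72 = 1a XOR 72 = 68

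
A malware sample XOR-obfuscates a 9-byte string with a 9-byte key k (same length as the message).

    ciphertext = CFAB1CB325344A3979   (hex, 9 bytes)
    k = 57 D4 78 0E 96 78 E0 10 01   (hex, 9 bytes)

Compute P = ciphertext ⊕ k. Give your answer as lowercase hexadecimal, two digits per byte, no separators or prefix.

byte 0: cf XOR 57 = 98
byte 1: ab XOR d4 = 7f
byte 2: 1c XOR 78 = 64
byte 3: b3 XOR 0e = bd
byte 4: 25 XOR 96 = b3
byte 5: 34 XOR 78 = 4c
byte 6: 4a XOR e0 = aa
byte 7: 39 XOR 10 = 29
byte 8: 79 XOR 01 = 78

987f64bdb34caa2978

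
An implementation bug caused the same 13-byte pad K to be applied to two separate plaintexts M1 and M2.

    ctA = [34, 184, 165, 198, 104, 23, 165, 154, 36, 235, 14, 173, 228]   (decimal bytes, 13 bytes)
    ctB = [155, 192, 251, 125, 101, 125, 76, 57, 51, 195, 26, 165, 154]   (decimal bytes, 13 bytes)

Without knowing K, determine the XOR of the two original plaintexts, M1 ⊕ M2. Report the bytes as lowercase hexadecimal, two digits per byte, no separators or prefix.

ctA ⊕ ctB = (M1 ⊕ K) ⊕ (M2 ⊕ K) = M1 ⊕ M2 — the shared key cancels under XOR.
byte 0: 22 xor 9b = b9
byte 1: b8 xor c0 = 78
byte 2: a5 xor fb = 5e
byte 3: c6 xor 7d = bb
byte 4: 68 xor 65 = 0d
byte 5: 17 xor 7d = 6a
byte 6: a5 xor 4c = e9
byte 7: 9a xor 39 = a3
byte 8: 24 xor 33 = 17
byte 9: eb xor c3 = 28
byte 10: 0e xor 1a = 14
byte 11: ad xor a5 = 08
byte 12: e4 xor 9a = 7e

b9785ebb0d6ae9a3172814087e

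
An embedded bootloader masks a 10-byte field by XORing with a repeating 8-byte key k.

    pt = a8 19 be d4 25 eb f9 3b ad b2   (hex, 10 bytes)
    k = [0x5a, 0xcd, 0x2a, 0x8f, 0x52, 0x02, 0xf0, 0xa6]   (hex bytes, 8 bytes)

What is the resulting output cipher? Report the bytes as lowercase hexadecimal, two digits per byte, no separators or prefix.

f2d4945b77e9099df77f

The 8-byte key repeats, so the effective keystream is 5a cd 2a 8f 52 02 f0 a6 5a cd.
byte 0: a8 xor 5a = f2
byte 1: 19 xor cd = d4
byte 2: be xor 2a = 94
byte 3: d4 xor 8f = 5b
byte 4: 25 xor 52 = 77
byte 5: eb xor 02 = e9
byte 6: f9 xor f0 = 09
byte 7: 3b xor a6 = 9d
byte 8: ad xor 5a = f7
byte 9: b2 xor cd = 7f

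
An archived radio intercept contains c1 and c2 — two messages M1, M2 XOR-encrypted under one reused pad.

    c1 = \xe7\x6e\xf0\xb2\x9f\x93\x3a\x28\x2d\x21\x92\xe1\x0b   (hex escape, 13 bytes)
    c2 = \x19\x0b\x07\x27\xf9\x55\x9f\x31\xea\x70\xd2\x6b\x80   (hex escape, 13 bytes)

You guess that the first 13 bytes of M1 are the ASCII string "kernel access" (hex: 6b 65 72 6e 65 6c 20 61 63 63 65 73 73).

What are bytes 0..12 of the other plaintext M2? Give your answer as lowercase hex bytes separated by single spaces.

95 00 85 fb 03 aa 85 78 a4 32 25 f9 f8

First, c1 ⊕ c2 = (M1 ⊕ K) ⊕ (M2 ⊕ K) = M1 ⊕ M2, so the key drops out. Then M2 = (M1 ⊕ M2) ⊕ M1 over the first 13 bytes.
byte 0: (e7 XOR 19) XOR 6b = fe XOR 6b = 95
byte 1: (6e XOR 0b) XOR 65 = 65 XOR 65 = 00
byte 2: (f0 XOR 07) XOR 72 = f7 XOR 72 = 85
byte 3: (b2 XOR 27) XOR 6e = 95 XOR 6e = fb
byte 4: (9f XOR f9) XOR 65 = 66 XOR 65 = 03
byte 5: (93 XOR 55) XOR 6c = c6 XOR 6c = aa
byte 6: (3a XOR 9f) XOR 20 = a5 XOR 20 = 85
byte 7: (28 XOR 31) XOR 61 = 19 XOR 61 = 78
byte 8: (2d XOR ea) XOR 63 = c7 XOR 63 = a4
byte 9: (21 XOR 70) XOR 63 = 51 XOR 63 = 32
byte 10: (92 XOR d2) XOR 65 = 40 XOR 65 = 25
byte 11: (e1 XOR 6b) XOR 73 = 8a XOR 73 = f9
byte 12: (0b XOR 80) XOR 73 = 8b XOR 73 = f8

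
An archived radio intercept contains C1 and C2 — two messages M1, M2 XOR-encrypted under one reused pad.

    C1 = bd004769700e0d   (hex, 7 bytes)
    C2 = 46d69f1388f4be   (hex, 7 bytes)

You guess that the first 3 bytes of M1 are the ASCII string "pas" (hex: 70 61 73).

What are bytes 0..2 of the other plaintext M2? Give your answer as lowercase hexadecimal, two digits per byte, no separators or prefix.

First, C1 ⊕ C2 = (M1 ⊕ K) ⊕ (M2 ⊕ K) = M1 ⊕ M2, so the key drops out. Then M2 = (M1 ⊕ M2) ⊕ M1 over the first 3 bytes.
byte 0: (bd ^ 46) ^ 70 = fb ^ 70 = 8b
byte 1: (00 ^ d6) ^ 61 = d6 ^ 61 = b7
byte 2: (47 ^ 9f) ^ 73 = d8 ^ 73 = ab

8bb7ab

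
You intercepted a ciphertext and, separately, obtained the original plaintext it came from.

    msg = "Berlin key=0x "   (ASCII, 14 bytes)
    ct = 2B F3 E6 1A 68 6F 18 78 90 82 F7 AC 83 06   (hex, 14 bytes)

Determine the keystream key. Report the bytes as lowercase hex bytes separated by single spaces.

69 96 94 76 01 01 38 13 f5 fb ca 9c fb 26

Since ct = msg ⊕ key, XORing both sides with msg gives key = msg ⊕ ct.
byte 0: 42 XOR 2b = 69
byte 1: 65 XOR f3 = 96
byte 2: 72 XOR e6 = 94
byte 3: 6c XOR 1a = 76
byte 4: 69 XOR 68 = 01
byte 5: 6e XOR 6f = 01
byte 6: 20 XOR 18 = 38
byte 7: 6b XOR 78 = 13
byte 8: 65 XOR 90 = f5
byte 9: 79 XOR 82 = fb
byte 10: 3d XOR f7 = ca
byte 11: 30 XOR ac = 9c
byte 12: 78 XOR 83 = fb
byte 13: 20 XOR 06 = 26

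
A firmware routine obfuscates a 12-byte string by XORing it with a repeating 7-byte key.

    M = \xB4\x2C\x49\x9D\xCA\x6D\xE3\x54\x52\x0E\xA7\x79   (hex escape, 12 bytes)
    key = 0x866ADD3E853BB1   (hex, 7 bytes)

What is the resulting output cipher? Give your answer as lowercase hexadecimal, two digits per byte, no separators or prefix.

324694a34f5652d238d399fc

The 7-byte key repeats, so the effective keystream is 86 6a dd 3e 85 3b b1 86 6a dd 3e 85.
byte 0: b4 ⊕ 86 = 32
byte 1: 2c ⊕ 6a = 46
byte 2: 49 ⊕ dd = 94
byte 3: 9d ⊕ 3e = a3
byte 4: ca ⊕ 85 = 4f
byte 5: 6d ⊕ 3b = 56
byte 6: e3 ⊕ b1 = 52
byte 7: 54 ⊕ 86 = d2
byte 8: 52 ⊕ 6a = 38
byte 9: 0e ⊕ dd = d3
byte 10: a7 ⊕ 3e = 99
byte 11: 79 ⊕ 85 = fc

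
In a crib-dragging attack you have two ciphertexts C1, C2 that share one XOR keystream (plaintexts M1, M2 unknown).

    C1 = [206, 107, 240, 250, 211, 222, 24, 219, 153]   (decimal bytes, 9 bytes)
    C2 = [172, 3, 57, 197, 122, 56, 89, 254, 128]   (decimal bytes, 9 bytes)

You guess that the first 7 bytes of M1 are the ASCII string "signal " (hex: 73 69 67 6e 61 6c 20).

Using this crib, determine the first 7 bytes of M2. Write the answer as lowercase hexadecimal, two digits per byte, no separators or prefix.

1101ae51c88a61

First, C1 ⊕ C2 = (M1 ⊕ K) ⊕ (M2 ⊕ K) = M1 ⊕ M2, so the key drops out. Then M2 = (M1 ⊕ M2) ⊕ M1 over the first 7 bytes.
byte 0: (ce ⊕ ac) ⊕ 73 = 62 ⊕ 73 = 11
byte 1: (6b ⊕ 03) ⊕ 69 = 68 ⊕ 69 = 01
byte 2: (f0 ⊕ 39) ⊕ 67 = c9 ⊕ 67 = ae
byte 3: (fa ⊕ c5) ⊕ 6e = 3f ⊕ 6e = 51
byte 4: (d3 ⊕ 7a) ⊕ 61 = a9 ⊕ 61 = c8
byte 5: (de ⊕ 38) ⊕ 6c = e6 ⊕ 6c = 8a
byte 6: (18 ⊕ 59) ⊕ 20 = 41 ⊕ 20 = 61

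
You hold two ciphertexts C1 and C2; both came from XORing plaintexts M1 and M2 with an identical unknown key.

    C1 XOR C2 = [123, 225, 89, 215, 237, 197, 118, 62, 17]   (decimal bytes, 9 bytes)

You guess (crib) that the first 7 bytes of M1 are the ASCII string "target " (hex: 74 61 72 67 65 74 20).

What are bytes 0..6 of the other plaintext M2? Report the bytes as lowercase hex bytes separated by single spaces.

Since C1 ⊕ C2 = M1 ⊕ M2, XORing with the guessed M1 bytes yields the corresponding M2 bytes: M2 = (C1 ⊕ C2) ⊕ M1.
7b xor 74 = 0f
e1 xor 61 = 80
59 xor 72 = 2b
d7 xor 67 = b0
ed xor 65 = 88
c5 xor 74 = b1
76 xor 20 = 56

0f 80 2b b0 88 b1 56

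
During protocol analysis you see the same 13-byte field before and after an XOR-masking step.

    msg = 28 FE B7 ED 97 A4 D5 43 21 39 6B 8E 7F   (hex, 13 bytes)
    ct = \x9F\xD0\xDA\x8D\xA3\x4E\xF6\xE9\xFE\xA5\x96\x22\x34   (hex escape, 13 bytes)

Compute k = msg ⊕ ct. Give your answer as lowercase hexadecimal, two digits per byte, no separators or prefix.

b72e6d6034ea23aadf9cfdac4b

Since ct = msg ⊕ k, XORing both sides with msg gives k = msg ⊕ ct.
28 ⊕ 9f = b7
fe ⊕ d0 = 2e
b7 ⊕ da = 6d
ed ⊕ 8d = 60
97 ⊕ a3 = 34
a4 ⊕ 4e = ea
d5 ⊕ f6 = 23
43 ⊕ e9 = aa
21 ⊕ fe = df
39 ⊕ a5 = 9c
6b ⊕ 96 = fd
8e ⊕ 22 = ac
7f ⊕ 34 = 4b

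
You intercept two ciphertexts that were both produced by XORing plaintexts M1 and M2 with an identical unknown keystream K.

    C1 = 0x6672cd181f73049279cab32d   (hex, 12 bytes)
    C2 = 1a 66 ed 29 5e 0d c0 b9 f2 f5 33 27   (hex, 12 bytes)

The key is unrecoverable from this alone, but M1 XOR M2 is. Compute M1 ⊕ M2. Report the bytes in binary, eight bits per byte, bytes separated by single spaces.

C1 ⊕ C2 = (M1 ⊕ K) ⊕ (M2 ⊕ K) = M1 ⊕ M2 — the shared key cancels under XOR.
66 XOR 1a = 7c
72 XOR 66 = 14
cd XOR ed = 20
18 XOR 29 = 31
1f XOR 5e = 41
73 XOR 0d = 7e
04 XOR c0 = c4
92 XOR b9 = 2b
79 XOR f2 = 8b
ca XOR f5 = 3f
b3 XOR 33 = 80
2d XOR 27 = 0a

01111100 00010100 00100000 00110001 01000001 01111110 11000100 00101011 10001011 00111111 10000000 00001010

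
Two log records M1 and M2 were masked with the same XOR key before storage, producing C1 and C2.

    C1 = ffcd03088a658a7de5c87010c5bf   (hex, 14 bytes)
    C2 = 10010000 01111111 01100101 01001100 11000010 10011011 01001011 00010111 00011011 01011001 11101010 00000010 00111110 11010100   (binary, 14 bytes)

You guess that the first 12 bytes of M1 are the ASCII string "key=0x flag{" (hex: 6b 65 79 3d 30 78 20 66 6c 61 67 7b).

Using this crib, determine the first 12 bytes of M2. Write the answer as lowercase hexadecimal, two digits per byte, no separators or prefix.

04d71f797886e10c92f0fd69

First, C1 ⊕ C2 = (M1 ⊕ K) ⊕ (M2 ⊕ K) = M1 ⊕ M2, so the key drops out. Then M2 = (M1 ⊕ M2) ⊕ M1 over the first 12 bytes.
byte 0: (ff XOR 90) XOR 6b = 6f XOR 6b = 04
byte 1: (cd XOR 7f) XOR 65 = b2 XOR 65 = d7
byte 2: (03 XOR 65) XOR 79 = 66 XOR 79 = 1f
byte 3: (08 XOR 4c) XOR 3d = 44 XOR 3d = 79
byte 4: (8a XOR c2) XOR 30 = 48 XOR 30 = 78
byte 5: (65 XOR 9b) XOR 78 = fe XOR 78 = 86
byte 6: (8a XOR 4b) XOR 20 = c1 XOR 20 = e1
byte 7: (7d XOR 17) XOR 66 = 6a XOR 66 = 0c
byte 8: (e5 XOR 1b) XOR 6c = fe XOR 6c = 92
byte 9: (c8 XOR 59) XOR 61 = 91 XOR 61 = f0
byte 10: (70 XOR ea) XOR 67 = 9a XOR 67 = fd
byte 11: (10 XOR 02) XOR 7b = 12 XOR 7b = 69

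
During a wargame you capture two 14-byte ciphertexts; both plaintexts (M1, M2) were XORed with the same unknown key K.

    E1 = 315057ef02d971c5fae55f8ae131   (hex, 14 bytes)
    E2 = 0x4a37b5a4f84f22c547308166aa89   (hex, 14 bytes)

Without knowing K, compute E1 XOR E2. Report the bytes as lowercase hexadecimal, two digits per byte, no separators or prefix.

E1 ⊕ E2 = (M1 ⊕ K) ⊕ (M2 ⊕ K) = M1 ⊕ M2 — the shared key cancels under XOR.
 49 xor  74 = 123
 80 xor  55 = 103
 87 xor 181 = 226
239 xor 164 =  75
  2 xor 248 = 250
217 xor  79 = 150
113 xor  34 =  83
197 xor 197 =   0
250 xor  71 = 189
229 xor  48 = 213
 95 xor 129 = 222
138 xor 102 = 236
225 xor 170 =  75
 49 xor 137 = 184

7b67e24bfa965300bdd5deec4bb8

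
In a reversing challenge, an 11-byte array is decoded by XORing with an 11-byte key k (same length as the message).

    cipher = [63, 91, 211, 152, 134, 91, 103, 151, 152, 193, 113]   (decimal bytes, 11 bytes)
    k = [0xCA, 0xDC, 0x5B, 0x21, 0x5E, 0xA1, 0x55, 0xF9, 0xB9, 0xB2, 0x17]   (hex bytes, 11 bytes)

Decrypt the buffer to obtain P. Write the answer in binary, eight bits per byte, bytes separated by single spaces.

11110101 10000111 10001000 10111001 11011000 11111010 00110010 01101110 00100001 01110011 01100110

byte 0:  63 ⊕ 202 = 245
byte 1:  91 ⊕ 220 = 135
byte 2: 211 ⊕  91 = 136
byte 3: 152 ⊕  33 = 185
byte 4: 134 ⊕  94 = 216
byte 5:  91 ⊕ 161 = 250
byte 6: 103 ⊕  85 =  50
byte 7: 151 ⊕ 249 = 110
byte 8: 152 ⊕ 185 =  33
byte 9: 193 ⊕ 178 = 115
byte 10: 113 ⊕  23 = 102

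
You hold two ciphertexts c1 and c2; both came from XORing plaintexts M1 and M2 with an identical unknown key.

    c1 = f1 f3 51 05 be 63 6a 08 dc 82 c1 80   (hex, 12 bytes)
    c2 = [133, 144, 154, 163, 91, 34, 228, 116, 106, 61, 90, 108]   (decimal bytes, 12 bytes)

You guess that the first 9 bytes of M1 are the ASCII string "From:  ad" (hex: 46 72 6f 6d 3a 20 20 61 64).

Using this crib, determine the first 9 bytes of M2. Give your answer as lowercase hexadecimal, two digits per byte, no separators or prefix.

3211a4cbdf61ae1dd2

First, c1 ⊕ c2 = (M1 ⊕ K) ⊕ (M2 ⊕ K) = M1 ⊕ M2, so the key drops out. Then M2 = (M1 ⊕ M2) ⊕ M1 over the first 9 bytes.
byte 0: (f1 xor 85) xor 46 = 74 xor 46 = 32
byte 1: (f3 xor 90) xor 72 = 63 xor 72 = 11
byte 2: (51 xor 9a) xor 6f = cb xor 6f = a4
byte 3: (05 xor a3) xor 6d = a6 xor 6d = cb
byte 4: (be xor 5b) xor 3a = e5 xor 3a = df
byte 5: (63 xor 22) xor 20 = 41 xor 20 = 61
byte 6: (6a xor e4) xor 20 = 8e xor 20 = ae
byte 7: (08 xor 74) xor 61 = 7c xor 61 = 1d
byte 8: (dc xor 6a) xor 64 = b6 xor 64 = d2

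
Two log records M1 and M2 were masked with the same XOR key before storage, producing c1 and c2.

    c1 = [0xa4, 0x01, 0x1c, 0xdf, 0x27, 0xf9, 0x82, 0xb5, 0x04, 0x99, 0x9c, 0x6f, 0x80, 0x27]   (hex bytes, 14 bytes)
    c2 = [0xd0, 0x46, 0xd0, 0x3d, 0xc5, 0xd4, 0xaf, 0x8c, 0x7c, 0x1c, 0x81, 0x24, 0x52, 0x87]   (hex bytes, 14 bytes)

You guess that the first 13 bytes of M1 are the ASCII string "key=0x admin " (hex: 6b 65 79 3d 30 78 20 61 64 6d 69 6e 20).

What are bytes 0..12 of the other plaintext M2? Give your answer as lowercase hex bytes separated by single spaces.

First, c1 ⊕ c2 = (M1 ⊕ K) ⊕ (M2 ⊕ K) = M1 ⊕ M2, so the key drops out. Then M2 = (M1 ⊕ M2) ⊕ M1 over the first 13 bytes.
byte 0: (a4 ^ d0) ^ 6b = 74 ^ 6b = 1f
byte 1: (01 ^ 46) ^ 65 = 47 ^ 65 = 22
byte 2: (1c ^ d0) ^ 79 = cc ^ 79 = b5
byte 3: (df ^ 3d) ^ 3d = e2 ^ 3d = df
byte 4: (27 ^ c5) ^ 30 = e2 ^ 30 = d2
byte 5: (f9 ^ d4) ^ 78 = 2d ^ 78 = 55
byte 6: (82 ^ af) ^ 20 = 2d ^ 20 = 0d
byte 7: (b5 ^ 8c) ^ 61 = 39 ^ 61 = 58
byte 8: (04 ^ 7c) ^ 64 = 78 ^ 64 = 1c
byte 9: (99 ^ 1c) ^ 6d = 85 ^ 6d = e8
byte 10: (9c ^ 81) ^ 69 = 1d ^ 69 = 74
byte 11: (6f ^ 24) ^ 6e = 4b ^ 6e = 25
byte 12: (80 ^ 52) ^ 20 = d2 ^ 20 = f2

1f 22 b5 df d2 55 0d 58 1c e8 74 25 f2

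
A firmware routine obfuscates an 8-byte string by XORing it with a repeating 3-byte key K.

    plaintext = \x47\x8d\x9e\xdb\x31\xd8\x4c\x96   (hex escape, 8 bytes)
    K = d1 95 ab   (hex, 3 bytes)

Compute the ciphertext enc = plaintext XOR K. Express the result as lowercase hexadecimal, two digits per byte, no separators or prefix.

The 3-byte key repeats, so the effective keystream is d1 95 ab d1 95 ab d1 95.
byte 0: 01000111 xor 11010001 = 10010110
byte 1: 10001101 xor 10010101 = 00011000
byte 2: 10011110 xor 10101011 = 00110101
byte 3: 11011011 xor 11010001 = 00001010
byte 4: 00110001 xor 10010101 = 10100100
byte 5: 11011000 xor 10101011 = 01110011
byte 6: 01001100 xor 11010001 = 10011101
byte 7: 10010110 xor 10010101 = 00000011

9618350aa4739d03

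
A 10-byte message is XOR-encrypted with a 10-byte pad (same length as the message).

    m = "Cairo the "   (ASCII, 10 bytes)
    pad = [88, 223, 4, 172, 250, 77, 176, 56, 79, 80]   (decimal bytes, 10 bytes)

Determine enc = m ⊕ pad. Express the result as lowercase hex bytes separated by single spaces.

01000011 ^ 01011000 = 00011011
01100001 ^ 11011111 = 10111110
01101001 ^ 00000100 = 01101101
01110010 ^ 10101100 = 11011110
01101111 ^ 11111010 = 10010101
00100000 ^ 01001101 = 01101101
01110100 ^ 10110000 = 11000100
01101000 ^ 00111000 = 01010000
01100101 ^ 01001111 = 00101010
00100000 ^ 01010000 = 01110000

1b be 6d de 95 6d c4 50 2a 70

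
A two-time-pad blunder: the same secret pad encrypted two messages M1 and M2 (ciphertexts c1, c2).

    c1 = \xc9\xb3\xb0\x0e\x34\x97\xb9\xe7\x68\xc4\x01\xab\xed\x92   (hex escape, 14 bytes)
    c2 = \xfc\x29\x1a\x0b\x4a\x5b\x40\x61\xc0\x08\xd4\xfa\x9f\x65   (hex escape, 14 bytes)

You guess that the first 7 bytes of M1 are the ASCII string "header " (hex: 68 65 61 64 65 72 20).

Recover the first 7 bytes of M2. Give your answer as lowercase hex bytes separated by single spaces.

First, c1 ⊕ c2 = (M1 ⊕ K) ⊕ (M2 ⊕ K) = M1 ⊕ M2, so the key drops out. Then M2 = (M1 ⊕ M2) ⊕ M1 over the first 7 bytes.
byte 0: (c9 ^ fc) ^ 68 = 35 ^ 68 = 5d
byte 1: (b3 ^ 29) ^ 65 = 9a ^ 65 = ff
byte 2: (b0 ^ 1a) ^ 61 = aa ^ 61 = cb
byte 3: (0e ^ 0b) ^ 64 = 05 ^ 64 = 61
byte 4: (34 ^ 4a) ^ 65 = 7e ^ 65 = 1b
byte 5: (97 ^ 5b) ^ 72 = cc ^ 72 = be
byte 6: (b9 ^ 40) ^ 20 = f9 ^ 20 = d9

5d ff cb 61 1b be d9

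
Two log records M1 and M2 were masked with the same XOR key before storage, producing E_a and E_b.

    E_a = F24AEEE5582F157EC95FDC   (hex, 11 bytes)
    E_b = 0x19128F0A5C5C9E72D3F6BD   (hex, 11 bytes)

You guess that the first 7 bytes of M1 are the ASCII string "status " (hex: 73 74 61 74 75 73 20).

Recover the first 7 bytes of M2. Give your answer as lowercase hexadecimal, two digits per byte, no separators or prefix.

First, E_a ⊕ E_b = (M1 ⊕ K) ⊕ (M2 ⊕ K) = M1 ⊕ M2, so the key drops out. Then M2 = (M1 ⊕ M2) ⊕ M1 over the first 7 bytes.
byte 0: (f2 XOR 19) XOR 73 = eb XOR 73 = 98
byte 1: (4a XOR 12) XOR 74 = 58 XOR 74 = 2c
byte 2: (ee XOR 8f) XOR 61 = 61 XOR 61 = 00
byte 3: (e5 XOR 0a) XOR 74 = ef XOR 74 = 9b
byte 4: (58 XOR 5c) XOR 75 = 04 XOR 75 = 71
byte 5: (2f XOR 5c) XOR 73 = 73 XOR 73 = 00
byte 6: (15 XOR 9e) XOR 20 = 8b XOR 20 = ab

982c009b7100ab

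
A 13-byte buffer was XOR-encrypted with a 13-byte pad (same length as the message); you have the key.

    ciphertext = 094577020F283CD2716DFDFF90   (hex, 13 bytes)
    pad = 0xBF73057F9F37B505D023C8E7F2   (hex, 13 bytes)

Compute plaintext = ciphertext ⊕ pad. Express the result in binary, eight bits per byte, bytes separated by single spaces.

10110110 00110110 01110010 01111101 10010000 00011111 10001001 11010111 10100001 01001110 00110101 00011000 01100010

XOR is its own inverse, so applying the key byte-wise gives the result directly.
byte 0:   9 ^ 191 = 182
byte 1:  69 ^ 115 =  54
byte 2: 119 ^   5 = 114
byte 3:   2 ^ 127 = 125
byte 4:  15 ^ 159 = 144
byte 5:  40 ^  55 =  31
byte 6:  60 ^ 181 = 137
byte 7: 210 ^   5 = 215
byte 8: 113 ^ 208 = 161
byte 9: 109 ^  35 =  78
byte 10: 253 ^ 200 =  53
byte 11: 255 ^ 231 =  24
byte 12: 144 ^ 242 =  98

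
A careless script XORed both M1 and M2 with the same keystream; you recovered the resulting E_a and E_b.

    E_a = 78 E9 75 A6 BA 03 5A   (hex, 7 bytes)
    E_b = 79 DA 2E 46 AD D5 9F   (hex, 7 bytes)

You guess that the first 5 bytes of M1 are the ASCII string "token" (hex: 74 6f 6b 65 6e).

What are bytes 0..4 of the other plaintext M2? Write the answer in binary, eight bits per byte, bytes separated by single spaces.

First, E_a ⊕ E_b = (M1 ⊕ K) ⊕ (M2 ⊕ K) = M1 ⊕ M2, so the key drops out. Then M2 = (M1 ⊕ M2) ⊕ M1 over the first 5 bytes.
byte 0: (78 xor 79) xor 74 = 01 xor 74 = 75
byte 1: (e9 xor da) xor 6f = 33 xor 6f = 5c
byte 2: (75 xor 2e) xor 6b = 5b xor 6b = 30
byte 3: (a6 xor 46) xor 65 = e0 xor 65 = 85
byte 4: (ba xor ad) xor 6e = 17 xor 6e = 79

01110101 01011100 00110000 10000101 01111001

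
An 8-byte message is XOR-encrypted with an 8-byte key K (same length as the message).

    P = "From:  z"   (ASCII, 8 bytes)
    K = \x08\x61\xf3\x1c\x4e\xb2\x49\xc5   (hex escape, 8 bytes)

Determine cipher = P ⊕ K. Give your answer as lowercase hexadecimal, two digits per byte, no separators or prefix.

XOR is its own inverse, so applying the key byte-wise gives the result directly.
byte 0: 46 xor 08 = 4e
byte 1: 72 xor 61 = 13
byte 2: 6f xor f3 = 9c
byte 3: 6d xor 1c = 71
byte 4: 3a xor 4e = 74
byte 5: 20 xor b2 = 92
byte 6: 20 xor 49 = 69
byte 7: 7a xor c5 = bf

4e139c71749269bf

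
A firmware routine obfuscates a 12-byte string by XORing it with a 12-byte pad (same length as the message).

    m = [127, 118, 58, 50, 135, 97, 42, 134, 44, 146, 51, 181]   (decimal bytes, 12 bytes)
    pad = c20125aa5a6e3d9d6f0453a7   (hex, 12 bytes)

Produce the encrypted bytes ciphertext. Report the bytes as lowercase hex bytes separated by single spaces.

7f ^ c2 = bd
76 ^ 01 = 77
3a ^ 25 = 1f
32 ^ aa = 98
87 ^ 5a = dd
61 ^ 6e = 0f
2a ^ 3d = 17
86 ^ 9d = 1b
2c ^ 6f = 43
92 ^ 04 = 96
33 ^ 53 = 60
b5 ^ a7 = 12

bd 77 1f 98 dd 0f 17 1b 43 96 60 12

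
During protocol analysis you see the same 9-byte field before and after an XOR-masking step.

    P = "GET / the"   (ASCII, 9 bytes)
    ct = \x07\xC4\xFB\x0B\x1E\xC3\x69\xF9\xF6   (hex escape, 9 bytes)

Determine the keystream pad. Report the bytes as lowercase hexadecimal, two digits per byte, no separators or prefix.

Since ct = P ⊕ pad, XORing both sides with P gives pad = P ⊕ ct.
47 xor 07 = 40
45 xor c4 = 81
54 xor fb = af
20 xor 0b = 2b
2f xor 1e = 31
20 xor c3 = e3
74 xor 69 = 1d
68 xor f9 = 91
65 xor f6 = 93

4081af2b31e31d9193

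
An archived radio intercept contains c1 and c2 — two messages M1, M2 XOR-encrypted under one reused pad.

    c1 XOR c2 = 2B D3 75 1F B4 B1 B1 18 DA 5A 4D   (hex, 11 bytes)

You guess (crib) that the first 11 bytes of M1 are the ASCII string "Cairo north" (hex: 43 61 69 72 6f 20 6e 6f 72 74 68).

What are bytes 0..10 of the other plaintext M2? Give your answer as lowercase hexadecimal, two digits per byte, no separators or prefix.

68b21c6ddb91df77a82e25

Since c1 ⊕ c2 = M1 ⊕ M2, XORing with the guessed M1 bytes yields the corresponding M2 bytes: M2 = (c1 ⊕ c2) ⊕ M1.
 43 XOR  67 = 104
211 XOR  97 = 178
117 XOR 105 =  28
 31 XOR 114 = 109
180 XOR 111 = 219
177 XOR  32 = 145
177 XOR 110 = 223
 24 XOR 111 = 119
218 XOR 114 = 168
 90 XOR 116 =  46
 77 XOR 104 =  37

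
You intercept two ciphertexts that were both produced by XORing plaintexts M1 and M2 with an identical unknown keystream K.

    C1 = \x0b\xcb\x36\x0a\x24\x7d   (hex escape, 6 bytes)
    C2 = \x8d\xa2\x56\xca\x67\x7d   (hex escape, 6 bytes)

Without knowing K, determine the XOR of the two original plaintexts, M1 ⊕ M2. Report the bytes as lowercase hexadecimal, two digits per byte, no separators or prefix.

C1 ⊕ C2 = (M1 ⊕ K) ⊕ (M2 ⊕ K) = M1 ⊕ M2 — the shared key cancels under XOR.
0b ^ 8d = 86
cb ^ a2 = 69
36 ^ 56 = 60
0a ^ ca = c0
24 ^ 67 = 43
7d ^ 7d = 00

866960c04300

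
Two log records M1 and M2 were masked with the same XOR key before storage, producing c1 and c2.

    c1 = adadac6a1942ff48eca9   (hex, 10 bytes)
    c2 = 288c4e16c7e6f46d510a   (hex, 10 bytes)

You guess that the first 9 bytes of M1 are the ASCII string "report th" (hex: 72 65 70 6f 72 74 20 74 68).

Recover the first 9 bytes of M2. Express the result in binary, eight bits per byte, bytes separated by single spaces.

First, c1 ⊕ c2 = (M1 ⊕ K) ⊕ (M2 ⊕ K) = M1 ⊕ M2, so the key drops out. Then M2 = (M1 ⊕ M2) ⊕ M1 over the first 9 bytes.
byte 0: (ad xor 28) xor 72 = 85 xor 72 = f7
byte 1: (ad xor 8c) xor 65 = 21 xor 65 = 44
byte 2: (ac xor 4e) xor 70 = e2 xor 70 = 92
byte 3: (6a xor 16) xor 6f = 7c xor 6f = 13
byte 4: (19 xor c7) xor 72 = de xor 72 = ac
byte 5: (42 xor e6) xor 74 = a4 xor 74 = d0
byte 6: (ff xor f4) xor 20 = 0b xor 20 = 2b
byte 7: (48 xor 6d) xor 74 = 25 xor 74 = 51
byte 8: (ec xor 51) xor 68 = bd xor 68 = d5

11110111 01000100 10010010 00010011 10101100 11010000 00101011 01010001 11010101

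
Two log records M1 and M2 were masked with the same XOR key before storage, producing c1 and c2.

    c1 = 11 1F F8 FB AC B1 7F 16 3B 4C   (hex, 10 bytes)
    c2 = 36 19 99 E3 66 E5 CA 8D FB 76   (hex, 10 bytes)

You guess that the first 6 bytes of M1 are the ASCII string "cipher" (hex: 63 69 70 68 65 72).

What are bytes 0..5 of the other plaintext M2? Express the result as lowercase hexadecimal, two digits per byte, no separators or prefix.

446f1170af26

First, c1 ⊕ c2 = (M1 ⊕ K) ⊕ (M2 ⊕ K) = M1 ⊕ M2, so the key drops out. Then M2 = (M1 ⊕ M2) ⊕ M1 over the first 6 bytes.
byte 0: (11 XOR 36) XOR 63 = 27 XOR 63 = 44
byte 1: (1f XOR 19) XOR 69 = 06 XOR 69 = 6f
byte 2: (f8 XOR 99) XOR 70 = 61 XOR 70 = 11
byte 3: (fb XOR e3) XOR 68 = 18 XOR 68 = 70
byte 4: (ac XOR 66) XOR 65 = ca XOR 65 = af
byte 5: (b1 XOR e5) XOR 72 = 54 XOR 72 = 26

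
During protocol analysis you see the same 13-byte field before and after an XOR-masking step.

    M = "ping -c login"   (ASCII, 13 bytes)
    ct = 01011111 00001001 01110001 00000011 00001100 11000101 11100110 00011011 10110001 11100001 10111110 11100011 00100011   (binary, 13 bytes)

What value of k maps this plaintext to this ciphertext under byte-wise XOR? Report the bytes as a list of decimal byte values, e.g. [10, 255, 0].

[47, 96, 31, 100, 44, 232, 133, 59, 221, 142, 217, 138, 77]

Since ct = M ⊕ k, XORing both sides with M gives k = M ⊕ ct.
70 XOR 5f = 2f
69 XOR 09 = 60
6e XOR 71 = 1f
67 XOR 03 = 64
20 XOR 0c = 2c
2d XOR c5 = e8
63 XOR e6 = 85
20 XOR 1b = 3b
6c XOR b1 = dd
6f XOR e1 = 8e
67 XOR be = d9
69 XOR e3 = 8a
6e XOR 23 = 4d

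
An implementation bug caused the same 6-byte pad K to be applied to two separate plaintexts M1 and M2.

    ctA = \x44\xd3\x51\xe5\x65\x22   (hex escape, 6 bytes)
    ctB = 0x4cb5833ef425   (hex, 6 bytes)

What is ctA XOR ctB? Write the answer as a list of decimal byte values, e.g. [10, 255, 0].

ctA ⊕ ctB = (M1 ⊕ K) ⊕ (M2 ⊕ K) = M1 ⊕ M2 — the shared key cancels under XOR.
44 xor 4c = 08
d3 xor b5 = 66
51 xor 83 = d2
e5 xor 3e = db
65 xor f4 = 91
22 xor 25 = 07

[8, 102, 210, 219, 145, 7]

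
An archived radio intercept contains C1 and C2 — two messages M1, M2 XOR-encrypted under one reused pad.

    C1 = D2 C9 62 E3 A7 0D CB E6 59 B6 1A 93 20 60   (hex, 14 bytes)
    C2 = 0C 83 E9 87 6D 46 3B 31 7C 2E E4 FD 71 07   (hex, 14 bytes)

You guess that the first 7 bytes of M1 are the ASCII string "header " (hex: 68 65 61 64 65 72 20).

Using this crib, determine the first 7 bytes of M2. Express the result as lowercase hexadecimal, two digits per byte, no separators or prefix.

b62fea00af39d0

First, C1 ⊕ C2 = (M1 ⊕ K) ⊕ (M2 ⊕ K) = M1 ⊕ M2, so the key drops out. Then M2 = (M1 ⊕ M2) ⊕ M1 over the first 7 bytes.
byte 0: (d2 XOR 0c) XOR 68 = de XOR 68 = b6
byte 1: (c9 XOR 83) XOR 65 = 4a XOR 65 = 2f
byte 2: (62 XOR e9) XOR 61 = 8b XOR 61 = ea
byte 3: (e3 XOR 87) XOR 64 = 64 XOR 64 = 00
byte 4: (a7 XOR 6d) XOR 65 = ca XOR 65 = af
byte 5: (0d XOR 46) XOR 72 = 4b XOR 72 = 39
byte 6: (cb XOR 3b) XOR 20 = f0 XOR 20 = d0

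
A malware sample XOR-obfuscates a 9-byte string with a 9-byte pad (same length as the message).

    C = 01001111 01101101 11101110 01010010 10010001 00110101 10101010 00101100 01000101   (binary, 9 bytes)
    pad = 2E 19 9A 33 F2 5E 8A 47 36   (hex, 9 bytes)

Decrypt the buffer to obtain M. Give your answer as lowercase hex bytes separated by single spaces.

01001111 ⊕ 00101110 = 01100001
01101101 ⊕ 00011001 = 01110100
11101110 ⊕ 10011010 = 01110100
01010010 ⊕ 00110011 = 01100001
10010001 ⊕ 11110010 = 01100011
00110101 ⊕ 01011110 = 01101011
10101010 ⊕ 10001010 = 00100000
00101100 ⊕ 01000111 = 01101011
01000101 ⊕ 00110110 = 01110011

61 74 74 61 63 6b 20 6b 73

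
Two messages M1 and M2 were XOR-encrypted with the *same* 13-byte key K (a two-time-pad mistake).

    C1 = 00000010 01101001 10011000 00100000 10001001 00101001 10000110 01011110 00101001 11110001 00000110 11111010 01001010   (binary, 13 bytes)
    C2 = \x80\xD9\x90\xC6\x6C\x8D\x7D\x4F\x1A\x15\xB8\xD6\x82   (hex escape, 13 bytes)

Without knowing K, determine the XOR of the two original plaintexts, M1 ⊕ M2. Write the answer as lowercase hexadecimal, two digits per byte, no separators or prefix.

82b008e6e5a4fb1133e4be2cc8

C1 ⊕ C2 = (M1 ⊕ K) ⊕ (M2 ⊕ K) = M1 ⊕ M2 — the shared key cancels under XOR.
byte 0: 02 ^ 80 = 82
byte 1: 69 ^ d9 = b0
byte 2: 98 ^ 90 = 08
byte 3: 20 ^ c6 = e6
byte 4: 89 ^ 6c = e5
byte 5: 29 ^ 8d = a4
byte 6: 86 ^ 7d = fb
byte 7: 5e ^ 4f = 11
byte 8: 29 ^ 1a = 33
byte 9: f1 ^ 15 = e4
byte 10: 06 ^ b8 = be
byte 11: fa ^ d6 = 2c
byte 12: 4a ^ 82 = c8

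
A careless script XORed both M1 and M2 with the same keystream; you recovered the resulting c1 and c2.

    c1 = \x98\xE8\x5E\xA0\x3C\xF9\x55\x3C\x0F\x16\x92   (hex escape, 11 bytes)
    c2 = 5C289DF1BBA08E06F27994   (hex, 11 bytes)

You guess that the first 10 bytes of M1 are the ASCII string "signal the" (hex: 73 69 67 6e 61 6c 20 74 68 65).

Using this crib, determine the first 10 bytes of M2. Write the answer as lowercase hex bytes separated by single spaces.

b7 a9 a4 3f e6 35 fb 4e 95 0a

First, c1 ⊕ c2 = (M1 ⊕ K) ⊕ (M2 ⊕ K) = M1 ⊕ M2, so the key drops out. Then M2 = (M1 ⊕ M2) ⊕ M1 over the first 10 bytes.
byte 0: (98 ^ 5c) ^ 73 = c4 ^ 73 = b7
byte 1: (e8 ^ 28) ^ 69 = c0 ^ 69 = a9
byte 2: (5e ^ 9d) ^ 67 = c3 ^ 67 = a4
byte 3: (a0 ^ f1) ^ 6e = 51 ^ 6e = 3f
byte 4: (3c ^ bb) ^ 61 = 87 ^ 61 = e6
byte 5: (f9 ^ a0) ^ 6c = 59 ^ 6c = 35
byte 6: (55 ^ 8e) ^ 20 = db ^ 20 = fb
byte 7: (3c ^ 06) ^ 74 = 3a ^ 74 = 4e
byte 8: (0f ^ f2) ^ 68 = fd ^ 68 = 95
byte 9: (16 ^ 79) ^ 65 = 6f ^ 65 = 0a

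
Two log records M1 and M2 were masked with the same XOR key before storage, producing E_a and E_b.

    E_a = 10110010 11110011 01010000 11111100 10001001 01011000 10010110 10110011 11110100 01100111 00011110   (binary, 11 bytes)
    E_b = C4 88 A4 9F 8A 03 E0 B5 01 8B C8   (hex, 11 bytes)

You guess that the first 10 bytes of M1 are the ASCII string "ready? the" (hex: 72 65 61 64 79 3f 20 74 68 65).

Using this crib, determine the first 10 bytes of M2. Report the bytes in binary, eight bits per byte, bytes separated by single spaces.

First, E_a ⊕ E_b = (M1 ⊕ K) ⊕ (M2 ⊕ K) = M1 ⊕ M2, so the key drops out. Then M2 = (M1 ⊕ M2) ⊕ M1 over the first 10 bytes.
byte 0: (b2 ^ c4) ^ 72 = 76 ^ 72 = 04
byte 1: (f3 ^ 88) ^ 65 = 7b ^ 65 = 1e
byte 2: (50 ^ a4) ^ 61 = f4 ^ 61 = 95
byte 3: (fc ^ 9f) ^ 64 = 63 ^ 64 = 07
byte 4: (89 ^ 8a) ^ 79 = 03 ^ 79 = 7a
byte 5: (58 ^ 03) ^ 3f = 5b ^ 3f = 64
byte 6: (96 ^ e0) ^ 20 = 76 ^ 20 = 56
byte 7: (b3 ^ b5) ^ 74 = 06 ^ 74 = 72
byte 8: (f4 ^ 01) ^ 68 = f5 ^ 68 = 9d
byte 9: (67 ^ 8b) ^ 65 = ec ^ 65 = 89

00000100 00011110 10010101 00000111 01111010 01100100 01010110 01110010 10011101 10001001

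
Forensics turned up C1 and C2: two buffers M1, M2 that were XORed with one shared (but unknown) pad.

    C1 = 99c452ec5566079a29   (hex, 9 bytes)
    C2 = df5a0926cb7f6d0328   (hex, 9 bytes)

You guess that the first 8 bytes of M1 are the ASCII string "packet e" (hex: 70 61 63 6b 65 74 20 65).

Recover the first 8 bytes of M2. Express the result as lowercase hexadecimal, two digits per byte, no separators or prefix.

First, C1 ⊕ C2 = (M1 ⊕ K) ⊕ (M2 ⊕ K) = M1 ⊕ M2, so the key drops out. Then M2 = (M1 ⊕ M2) ⊕ M1 over the first 8 bytes.
byte 0: (99 ⊕ df) ⊕ 70 = 46 ⊕ 70 = 36
byte 1: (c4 ⊕ 5a) ⊕ 61 = 9e ⊕ 61 = ff
byte 2: (52 ⊕ 09) ⊕ 63 = 5b ⊕ 63 = 38
byte 3: (ec ⊕ 26) ⊕ 6b = ca ⊕ 6b = a1
byte 4: (55 ⊕ cb) ⊕ 65 = 9e ⊕ 65 = fb
byte 5: (66 ⊕ 7f) ⊕ 74 = 19 ⊕ 74 = 6d
byte 6: (07 ⊕ 6d) ⊕ 20 = 6a ⊕ 20 = 4a
byte 7: (9a ⊕ 03) ⊕ 65 = 99 ⊕ 65 = fc

36ff38a1fb6d4afc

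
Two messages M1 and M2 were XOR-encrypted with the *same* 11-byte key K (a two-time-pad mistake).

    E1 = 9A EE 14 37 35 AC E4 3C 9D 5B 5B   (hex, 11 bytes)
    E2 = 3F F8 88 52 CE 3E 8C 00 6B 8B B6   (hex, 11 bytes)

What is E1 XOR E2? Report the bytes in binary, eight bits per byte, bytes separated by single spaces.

10100101 00010110 10011100 01100101 11111011 10010010 01101000 00111100 11110110 11010000 11101101

E1 ⊕ E2 = (M1 ⊕ K) ⊕ (M2 ⊕ K) = M1 ⊕ M2 — the shared key cancels under XOR.
byte 0: 10011010 xor 00111111 = 10100101
byte 1: 11101110 xor 11111000 = 00010110
byte 2: 00010100 xor 10001000 = 10011100
byte 3: 00110111 xor 01010010 = 01100101
byte 4: 00110101 xor 11001110 = 11111011
byte 5: 10101100 xor 00111110 = 10010010
byte 6: 11100100 xor 10001100 = 01101000
byte 7: 00111100 xor 00000000 = 00111100
byte 8: 10011101 xor 01101011 = 11110110
byte 9: 01011011 xor 10001011 = 11010000
byte 10: 01011011 xor 10110110 = 11101101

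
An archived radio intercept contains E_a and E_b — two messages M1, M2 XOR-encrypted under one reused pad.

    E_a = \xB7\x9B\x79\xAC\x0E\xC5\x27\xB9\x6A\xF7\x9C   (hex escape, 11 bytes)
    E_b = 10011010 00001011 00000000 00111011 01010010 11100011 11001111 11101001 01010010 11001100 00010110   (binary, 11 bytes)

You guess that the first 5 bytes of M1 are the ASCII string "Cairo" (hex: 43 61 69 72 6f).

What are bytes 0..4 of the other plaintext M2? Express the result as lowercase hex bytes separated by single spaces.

First, E_a ⊕ E_b = (M1 ⊕ K) ⊕ (M2 ⊕ K) = M1 ⊕ M2, so the key drops out. Then M2 = (M1 ⊕ M2) ⊕ M1 over the first 5 bytes.
byte 0: (b7 xor 9a) xor 43 = 2d xor 43 = 6e
byte 1: (9b xor 0b) xor 61 = 90 xor 61 = f1
byte 2: (79 xor 00) xor 69 = 79 xor 69 = 10
byte 3: (ac xor 3b) xor 72 = 97 xor 72 = e5
byte 4: (0e xor 52) xor 6f = 5c xor 6f = 33

6e f1 10 e5 33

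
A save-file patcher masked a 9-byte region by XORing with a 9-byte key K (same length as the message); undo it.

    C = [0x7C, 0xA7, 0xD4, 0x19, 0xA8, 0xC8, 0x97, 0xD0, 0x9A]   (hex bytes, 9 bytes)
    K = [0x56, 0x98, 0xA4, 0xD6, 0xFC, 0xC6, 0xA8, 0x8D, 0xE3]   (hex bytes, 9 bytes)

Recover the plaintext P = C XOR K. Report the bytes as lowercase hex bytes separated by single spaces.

XOR is its own inverse, so applying the key byte-wise gives the result directly.
124 ⊕  86 =  42
167 ⊕ 152 =  63
212 ⊕ 164 = 112
 25 ⊕ 214 = 207
168 ⊕ 252 =  84
200 ⊕ 198 =  14
151 ⊕ 168 =  63
208 ⊕ 141 =  93
154 ⊕ 227 = 121

2a 3f 70 cf 54 0e 3f 5d 79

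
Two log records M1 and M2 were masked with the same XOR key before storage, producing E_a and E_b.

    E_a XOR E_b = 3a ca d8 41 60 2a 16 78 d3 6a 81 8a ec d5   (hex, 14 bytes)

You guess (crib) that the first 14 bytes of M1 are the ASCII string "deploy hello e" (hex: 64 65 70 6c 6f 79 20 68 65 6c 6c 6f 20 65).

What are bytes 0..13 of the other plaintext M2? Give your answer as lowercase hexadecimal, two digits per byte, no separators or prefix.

Since E_a ⊕ E_b = M1 ⊕ M2, XORing with the guessed M1 bytes yields the corresponding M2 bytes: M2 = (E_a ⊕ E_b) ⊕ M1.
 58 ⊕ 100 =  94
202 ⊕ 101 = 175
216 ⊕ 112 = 168
 65 ⊕ 108 =  45
 96 ⊕ 111 =  15
 42 ⊕ 121 =  83
 22 ⊕  32 =  54
120 ⊕ 104 =  16
211 ⊕ 101 = 182
106 ⊕ 108 =   6
129 ⊕ 108 = 237
138 ⊕ 111 = 229
236 ⊕  32 = 204
213 ⊕ 101 = 176

5eafa82d0f533610b606ede5ccb0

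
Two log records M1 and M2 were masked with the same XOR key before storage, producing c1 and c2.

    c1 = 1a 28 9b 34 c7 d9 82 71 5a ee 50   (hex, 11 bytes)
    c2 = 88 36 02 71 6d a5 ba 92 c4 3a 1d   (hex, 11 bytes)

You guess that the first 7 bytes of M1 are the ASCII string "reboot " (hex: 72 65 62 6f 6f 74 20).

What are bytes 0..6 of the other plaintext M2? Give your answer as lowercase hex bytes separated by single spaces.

e0 7b fb 2a c5 08 18

First, c1 ⊕ c2 = (M1 ⊕ K) ⊕ (M2 ⊕ K) = M1 ⊕ M2, so the key drops out. Then M2 = (M1 ⊕ M2) ⊕ M1 over the first 7 bytes.
byte 0: (1a XOR 88) XOR 72 = 92 XOR 72 = e0
byte 1: (28 XOR 36) XOR 65 = 1e XOR 65 = 7b
byte 2: (9b XOR 02) XOR 62 = 99 XOR 62 = fb
byte 3: (34 XOR 71) XOR 6f = 45 XOR 6f = 2a
byte 4: (c7 XOR 6d) XOR 6f = aa XOR 6f = c5
byte 5: (d9 XOR a5) XOR 74 = 7c XOR 74 = 08
byte 6: (82 XOR ba) XOR 20 = 38 XOR 20 = 18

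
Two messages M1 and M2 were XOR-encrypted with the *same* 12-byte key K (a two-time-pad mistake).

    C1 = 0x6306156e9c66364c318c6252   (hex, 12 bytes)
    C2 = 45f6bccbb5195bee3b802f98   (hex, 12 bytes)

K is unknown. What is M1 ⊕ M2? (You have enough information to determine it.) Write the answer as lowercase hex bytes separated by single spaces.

26 f0 a9 a5 29 7f 6d a2 0a 0c 4d ca

C1 ⊕ C2 = (M1 ⊕ K) ⊕ (M2 ⊕ K) = M1 ⊕ M2 — the shared key cancels under XOR.
byte 0:  99 xor  69 =  38
byte 1:   6 xor 246 = 240
byte 2:  21 xor 188 = 169
byte 3: 110 xor 203 = 165
byte 4: 156 xor 181 =  41
byte 5: 102 xor  25 = 127
byte 6:  54 xor  91 = 109
byte 7:  76 xor 238 = 162
byte 8:  49 xor  59 =  10
byte 9: 140 xor 128 =  12
byte 10:  98 xor  47 =  77
byte 11:  82 xor 152 = 202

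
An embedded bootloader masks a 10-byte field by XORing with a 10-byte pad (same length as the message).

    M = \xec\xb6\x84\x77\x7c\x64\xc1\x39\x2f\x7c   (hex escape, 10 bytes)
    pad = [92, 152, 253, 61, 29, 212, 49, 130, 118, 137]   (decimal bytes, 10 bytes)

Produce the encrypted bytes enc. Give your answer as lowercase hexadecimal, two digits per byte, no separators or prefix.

b02e794a61b0f0bb59f5

11101100 XOR 01011100 = 10110000
10110110 XOR 10011000 = 00101110
10000100 XOR 11111101 = 01111001
01110111 XOR 00111101 = 01001010
01111100 XOR 00011101 = 01100001
01100100 XOR 11010100 = 10110000
11000001 XOR 00110001 = 11110000
00111001 XOR 10000010 = 10111011
00101111 XOR 01110110 = 01011001
01111100 XOR 10001001 = 11110101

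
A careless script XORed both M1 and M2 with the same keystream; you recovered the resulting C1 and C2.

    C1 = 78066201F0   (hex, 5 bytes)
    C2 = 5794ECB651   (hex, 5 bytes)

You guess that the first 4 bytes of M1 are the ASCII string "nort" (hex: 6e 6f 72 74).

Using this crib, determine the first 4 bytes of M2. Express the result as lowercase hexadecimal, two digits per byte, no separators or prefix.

First, C1 ⊕ C2 = (M1 ⊕ K) ⊕ (M2 ⊕ K) = M1 ⊕ M2, so the key drops out. Then M2 = (M1 ⊕ M2) ⊕ M1 over the first 4 bytes.
byte 0: (78 xor 57) xor 6e = 2f xor 6e = 41
byte 1: (06 xor 94) xor 6f = 92 xor 6f = fd
byte 2: (62 xor ec) xor 72 = 8e xor 72 = fc
byte 3: (01 xor b6) xor 74 = b7 xor 74 = c3

41fdfcc3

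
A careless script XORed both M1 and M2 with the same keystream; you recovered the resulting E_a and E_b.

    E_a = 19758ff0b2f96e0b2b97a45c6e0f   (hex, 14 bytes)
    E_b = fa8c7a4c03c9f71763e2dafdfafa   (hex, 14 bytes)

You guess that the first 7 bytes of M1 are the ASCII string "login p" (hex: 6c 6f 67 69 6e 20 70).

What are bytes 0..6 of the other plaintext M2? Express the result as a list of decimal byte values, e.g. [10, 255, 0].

[143, 150, 146, 213, 223, 16, 233]

First, E_a ⊕ E_b = (M1 ⊕ K) ⊕ (M2 ⊕ K) = M1 ⊕ M2, so the key drops out. Then M2 = (M1 ⊕ M2) ⊕ M1 over the first 7 bytes.
byte 0: (19 ⊕ fa) ⊕ 6c = e3 ⊕ 6c = 8f
byte 1: (75 ⊕ 8c) ⊕ 6f = f9 ⊕ 6f = 96
byte 2: (8f ⊕ 7a) ⊕ 67 = f5 ⊕ 67 = 92
byte 3: (f0 ⊕ 4c) ⊕ 69 = bc ⊕ 69 = d5
byte 4: (b2 ⊕ 03) ⊕ 6e = b1 ⊕ 6e = df
byte 5: (f9 ⊕ c9) ⊕ 20 = 30 ⊕ 20 = 10
byte 6: (6e ⊕ f7) ⊕ 70 = 99 ⊕ 70 = e9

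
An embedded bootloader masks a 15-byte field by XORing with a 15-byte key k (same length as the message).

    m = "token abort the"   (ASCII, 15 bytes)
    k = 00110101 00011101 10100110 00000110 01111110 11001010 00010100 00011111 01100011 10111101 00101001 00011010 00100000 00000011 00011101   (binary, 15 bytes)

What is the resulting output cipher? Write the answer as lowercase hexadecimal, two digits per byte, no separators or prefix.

4172cd6310ea757d0ccf5d3a546b78

XOR is its own inverse, so applying the key byte-wise gives the result directly.
byte 0: 74 ^ 35 = 41
byte 1: 6f ^ 1d = 72
byte 2: 6b ^ a6 = cd
byte 3: 65 ^ 06 = 63
byte 4: 6e ^ 7e = 10
byte 5: 20 ^ ca = ea
byte 6: 61 ^ 14 = 75
byte 7: 62 ^ 1f = 7d
byte 8: 6f ^ 63 = 0c
byte 9: 72 ^ bd = cf
byte 10: 74 ^ 29 = 5d
byte 11: 20 ^ 1a = 3a
byte 12: 74 ^ 20 = 54
byte 13: 68 ^ 03 = 6b
byte 14: 65 ^ 1d = 78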